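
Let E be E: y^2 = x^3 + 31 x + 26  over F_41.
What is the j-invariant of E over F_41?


Delta = -16(4 a^3 + 27 b^2) mod 41 = 10
-1728 * (4 a)^3 = -1728 * (4*31)^3 mod 41 = 35
j = 35 * 10^(-1) mod 41 = 24

j = 24 (mod 41)


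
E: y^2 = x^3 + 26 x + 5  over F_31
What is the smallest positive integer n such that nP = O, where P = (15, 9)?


Compute successive multiples of P until we hit O:
  1P = (15, 9)
  2P = (29, 21)
  3P = (20, 0)
  4P = (29, 10)
  5P = (15, 22)
  6P = O

ord(P) = 6


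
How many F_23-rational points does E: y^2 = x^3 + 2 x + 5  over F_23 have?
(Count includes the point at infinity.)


For each x in F_23, count y with y^2 = x^3 + 2 x + 5 mod 23:
  x = 1: RHS = 8, y in [10, 13]  -> 2 point(s)
  x = 4: RHS = 8, y in [10, 13]  -> 2 point(s)
  x = 5: RHS = 2, y in [5, 18]  -> 2 point(s)
  x = 6: RHS = 3, y in [7, 16]  -> 2 point(s)
  x = 8: RHS = 4, y in [2, 21]  -> 2 point(s)
  x = 9: RHS = 16, y in [4, 19]  -> 2 point(s)
  x = 10: RHS = 13, y in [6, 17]  -> 2 point(s)
  x = 11: RHS = 1, y in [1, 22]  -> 2 point(s)
  x = 12: RHS = 9, y in [3, 20]  -> 2 point(s)
  x = 15: RHS = 6, y in [11, 12]  -> 2 point(s)
  x = 16: RHS = 16, y in [4, 19]  -> 2 point(s)
  x = 18: RHS = 8, y in [10, 13]  -> 2 point(s)
  x = 19: RHS = 2, y in [5, 18]  -> 2 point(s)
  x = 20: RHS = 18, y in [8, 15]  -> 2 point(s)
  x = 21: RHS = 16, y in [4, 19]  -> 2 point(s)
  x = 22: RHS = 2, y in [5, 18]  -> 2 point(s)
Affine points: 32. Add the point at infinity: total = 33.

#E(F_23) = 33


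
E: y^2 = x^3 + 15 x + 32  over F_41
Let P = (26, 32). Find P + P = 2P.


Doubling: s = (3 x1^2 + a) / (2 y1)
s = (3*26^2 + 15) / (2*32) mod 41 = 30
x3 = s^2 - 2 x1 mod 41 = 30^2 - 2*26 = 28
y3 = s (x1 - x3) - y1 mod 41 = 30 * (26 - 28) - 32 = 31

2P = (28, 31)


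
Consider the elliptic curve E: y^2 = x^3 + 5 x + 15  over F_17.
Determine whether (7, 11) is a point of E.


Check whether y^2 = x^3 + 5 x + 15 (mod 17) for (x, y) = (7, 11).
LHS: y^2 = 11^2 mod 17 = 2
RHS: x^3 + 5 x + 15 = 7^3 + 5*7 + 15 mod 17 = 2
LHS = RHS

Yes, on the curve


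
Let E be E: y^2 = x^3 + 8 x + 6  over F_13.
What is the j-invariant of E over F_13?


Delta = -16(4 a^3 + 27 b^2) mod 13 = 1
-1728 * (4 a)^3 = -1728 * (4*8)^3 mod 13 = 8
j = 8 * 1^(-1) mod 13 = 8

j = 8 (mod 13)


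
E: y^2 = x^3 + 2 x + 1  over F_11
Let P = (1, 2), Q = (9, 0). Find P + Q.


P != Q, so use the chord formula.
s = (y2 - y1) / (x2 - x1) = (9) / (8) mod 11 = 8
x3 = s^2 - x1 - x2 mod 11 = 8^2 - 1 - 9 = 10
y3 = s (x1 - x3) - y1 mod 11 = 8 * (1 - 10) - 2 = 3

P + Q = (10, 3)


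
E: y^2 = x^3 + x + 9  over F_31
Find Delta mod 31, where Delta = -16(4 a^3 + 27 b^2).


4 a^3 + 27 b^2 = 4*1^3 + 27*9^2 = 4 + 2187 = 2191
Delta = -16 * (2191) = -35056
Delta mod 31 = 5

Delta = 5 (mod 31)


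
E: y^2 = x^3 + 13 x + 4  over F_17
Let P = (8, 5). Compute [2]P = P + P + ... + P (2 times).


k = 2 = 10_2 (binary, LSB first: 01)
Double-and-add from P = (8, 5):
  bit 0 = 0: acc unchanged = O
  bit 1 = 1: acc = O + (9, 0) = (9, 0)

2P = (9, 0)


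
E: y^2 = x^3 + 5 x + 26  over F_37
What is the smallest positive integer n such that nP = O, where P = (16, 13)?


Compute successive multiples of P until we hit O:
  1P = (16, 13)
  2P = (14, 18)
  3P = (4, 31)
  4P = (10, 15)
  5P = (7, 21)
  6P = (2, 28)
  7P = (26, 3)
  8P = (33, 4)
  ... (continuing to 31P)
  31P = O

ord(P) = 31


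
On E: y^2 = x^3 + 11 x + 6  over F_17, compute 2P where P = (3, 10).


Doubling: s = (3 x1^2 + a) / (2 y1)
s = (3*3^2 + 11) / (2*10) mod 17 = 7
x3 = s^2 - 2 x1 mod 17 = 7^2 - 2*3 = 9
y3 = s (x1 - x3) - y1 mod 17 = 7 * (3 - 9) - 10 = 16

2P = (9, 16)


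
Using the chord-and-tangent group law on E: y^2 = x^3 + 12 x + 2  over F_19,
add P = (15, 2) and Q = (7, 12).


P != Q, so use the chord formula.
s = (y2 - y1) / (x2 - x1) = (10) / (11) mod 19 = 13
x3 = s^2 - x1 - x2 mod 19 = 13^2 - 15 - 7 = 14
y3 = s (x1 - x3) - y1 mod 19 = 13 * (15 - 14) - 2 = 11

P + Q = (14, 11)


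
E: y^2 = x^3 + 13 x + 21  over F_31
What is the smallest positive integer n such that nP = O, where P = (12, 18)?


Compute successive multiples of P until we hit O:
  1P = (12, 18)
  2P = (23, 26)
  3P = (16, 27)
  4P = (10, 2)
  5P = (11, 21)
  6P = (17, 28)
  7P = (6, 25)
  8P = (29, 7)
  ... (continuing to 34P)
  34P = O

ord(P) = 34


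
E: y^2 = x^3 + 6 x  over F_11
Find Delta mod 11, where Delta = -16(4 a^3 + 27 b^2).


4 a^3 + 27 b^2 = 4*6^3 + 27*0^2 = 864 + 0 = 864
Delta = -16 * (864) = -13824
Delta mod 11 = 3

Delta = 3 (mod 11)


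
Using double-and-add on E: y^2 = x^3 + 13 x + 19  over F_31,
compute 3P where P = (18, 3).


k = 3 = 11_2 (binary, LSB first: 11)
Double-and-add from P = (18, 3):
  bit 0 = 1: acc = O + (18, 3) = (18, 3)
  bit 1 = 1: acc = (18, 3) + (11, 25) = (22, 14)

3P = (22, 14)


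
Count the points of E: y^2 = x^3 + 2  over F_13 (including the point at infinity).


For each x in F_13, count y with y^2 = x^3 + 0 x + 2 mod 13:
  x = 1: RHS = 3, y in [4, 9]  -> 2 point(s)
  x = 2: RHS = 10, y in [6, 7]  -> 2 point(s)
  x = 3: RHS = 3, y in [4, 9]  -> 2 point(s)
  x = 4: RHS = 1, y in [1, 12]  -> 2 point(s)
  x = 5: RHS = 10, y in [6, 7]  -> 2 point(s)
  x = 6: RHS = 10, y in [6, 7]  -> 2 point(s)
  x = 9: RHS = 3, y in [4, 9]  -> 2 point(s)
  x = 10: RHS = 1, y in [1, 12]  -> 2 point(s)
  x = 12: RHS = 1, y in [1, 12]  -> 2 point(s)
Affine points: 18. Add the point at infinity: total = 19.

#E(F_13) = 19


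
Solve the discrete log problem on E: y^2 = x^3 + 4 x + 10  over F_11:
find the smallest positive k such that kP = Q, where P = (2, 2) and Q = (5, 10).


Enumerate multiples of P until we hit Q = (5, 10):
  1P = (2, 2)
  2P = (1, 2)
  3P = (8, 9)
  4P = (10, 7)
  5P = (3, 7)
  6P = (9, 7)
  7P = (5, 10)
Match found at i = 7.

k = 7


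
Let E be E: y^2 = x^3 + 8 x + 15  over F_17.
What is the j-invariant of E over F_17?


Delta = -16(4 a^3 + 27 b^2) mod 17 = 14
-1728 * (4 a)^3 = -1728 * (4*8)^3 mod 17 = 3
j = 3 * 14^(-1) mod 17 = 16

j = 16 (mod 17)


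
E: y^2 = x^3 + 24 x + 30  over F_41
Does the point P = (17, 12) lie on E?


Check whether y^2 = x^3 + 24 x + 30 (mod 41) for (x, y) = (17, 12).
LHS: y^2 = 12^2 mod 41 = 21
RHS: x^3 + 24 x + 30 = 17^3 + 24*17 + 30 mod 41 = 21
LHS = RHS

Yes, on the curve


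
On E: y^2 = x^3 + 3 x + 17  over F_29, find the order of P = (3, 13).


Compute successive multiples of P until we hit O:
  1P = (3, 13)
  2P = (7, 27)
  3P = (24, 15)
  4P = (22, 28)
  5P = (28, 10)
  6P = (4, 8)
  7P = (18, 4)
  8P = (13, 22)
  ... (continuing to 21P)
  21P = O

ord(P) = 21


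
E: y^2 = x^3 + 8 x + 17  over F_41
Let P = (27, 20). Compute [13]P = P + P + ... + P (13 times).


k = 13 = 1101_2 (binary, LSB first: 1011)
Double-and-add from P = (27, 20):
  bit 0 = 1: acc = O + (27, 20) = (27, 20)
  bit 1 = 0: acc unchanged = (27, 20)
  bit 2 = 1: acc = (27, 20) + (10, 21) = (25, 4)
  bit 3 = 1: acc = (25, 4) + (11, 40) = (25, 37)

13P = (25, 37)


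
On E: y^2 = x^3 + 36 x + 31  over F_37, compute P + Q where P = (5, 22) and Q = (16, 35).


P != Q, so use the chord formula.
s = (y2 - y1) / (x2 - x1) = (13) / (11) mod 37 = 18
x3 = s^2 - x1 - x2 mod 37 = 18^2 - 5 - 16 = 7
y3 = s (x1 - x3) - y1 mod 37 = 18 * (5 - 7) - 22 = 16

P + Q = (7, 16)


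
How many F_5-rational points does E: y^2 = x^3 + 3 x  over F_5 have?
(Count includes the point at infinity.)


For each x in F_5, count y with y^2 = x^3 + 3 x + 0 mod 5:
  x = 0: RHS = 0, y in [0]  -> 1 point(s)
  x = 1: RHS = 4, y in [2, 3]  -> 2 point(s)
  x = 2: RHS = 4, y in [2, 3]  -> 2 point(s)
  x = 3: RHS = 1, y in [1, 4]  -> 2 point(s)
  x = 4: RHS = 1, y in [1, 4]  -> 2 point(s)
Affine points: 9. Add the point at infinity: total = 10.

#E(F_5) = 10


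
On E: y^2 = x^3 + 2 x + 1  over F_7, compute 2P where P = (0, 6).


Doubling: s = (3 x1^2 + a) / (2 y1)
s = (3*0^2 + 2) / (2*6) mod 7 = 6
x3 = s^2 - 2 x1 mod 7 = 6^2 - 2*0 = 1
y3 = s (x1 - x3) - y1 mod 7 = 6 * (0 - 1) - 6 = 2

2P = (1, 2)


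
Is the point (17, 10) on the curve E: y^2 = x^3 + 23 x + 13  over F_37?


Check whether y^2 = x^3 + 23 x + 13 (mod 37) for (x, y) = (17, 10).
LHS: y^2 = 10^2 mod 37 = 26
RHS: x^3 + 23 x + 13 = 17^3 + 23*17 + 13 mod 37 = 26
LHS = RHS

Yes, on the curve


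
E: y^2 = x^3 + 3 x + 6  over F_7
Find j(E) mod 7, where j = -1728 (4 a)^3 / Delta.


Delta = -16(4 a^3 + 27 b^2) mod 7 = 3
-1728 * (4 a)^3 = -1728 * (4*3)^3 mod 7 = 6
j = 6 * 3^(-1) mod 7 = 2

j = 2 (mod 7)


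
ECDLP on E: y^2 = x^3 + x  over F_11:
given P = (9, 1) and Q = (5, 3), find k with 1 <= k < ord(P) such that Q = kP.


Enumerate multiples of P until we hit Q = (5, 3):
  1P = (9, 1)
  2P = (5, 3)
Match found at i = 2.

k = 2


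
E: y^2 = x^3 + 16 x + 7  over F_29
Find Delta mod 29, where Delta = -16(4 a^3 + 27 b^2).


4 a^3 + 27 b^2 = 4*16^3 + 27*7^2 = 16384 + 1323 = 17707
Delta = -16 * (17707) = -283312
Delta mod 29 = 18

Delta = 18 (mod 29)


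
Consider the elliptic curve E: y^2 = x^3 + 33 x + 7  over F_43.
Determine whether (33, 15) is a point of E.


Check whether y^2 = x^3 + 33 x + 7 (mod 43) for (x, y) = (33, 15).
LHS: y^2 = 15^2 mod 43 = 10
RHS: x^3 + 33 x + 7 = 33^3 + 33*33 + 7 mod 43 = 10
LHS = RHS

Yes, on the curve


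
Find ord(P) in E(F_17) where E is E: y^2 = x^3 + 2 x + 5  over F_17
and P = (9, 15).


Compute successive multiples of P until we hit O:
  1P = (9, 15)
  2P = (1, 5)
  3P = (16, 6)
  4P = (11, 7)
  5P = (13, 1)
  6P = (3, 15)
  7P = (5, 2)
  8P = (4, 14)
  ... (continuing to 18P)
  18P = O

ord(P) = 18


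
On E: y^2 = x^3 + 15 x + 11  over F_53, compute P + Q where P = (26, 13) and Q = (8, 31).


P != Q, so use the chord formula.
s = (y2 - y1) / (x2 - x1) = (18) / (35) mod 53 = 52
x3 = s^2 - x1 - x2 mod 53 = 52^2 - 26 - 8 = 20
y3 = s (x1 - x3) - y1 mod 53 = 52 * (26 - 20) - 13 = 34

P + Q = (20, 34)


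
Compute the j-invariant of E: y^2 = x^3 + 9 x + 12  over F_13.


Delta = -16(4 a^3 + 27 b^2) mod 13 = 11
-1728 * (4 a)^3 = -1728 * (4*9)^3 mod 13 = 12
j = 12 * 11^(-1) mod 13 = 7

j = 7 (mod 13)


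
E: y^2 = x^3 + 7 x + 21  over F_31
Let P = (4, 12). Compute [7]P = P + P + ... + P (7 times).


k = 7 = 111_2 (binary, LSB first: 111)
Double-and-add from P = (4, 12):
  bit 0 = 1: acc = O + (4, 12) = (4, 12)
  bit 1 = 1: acc = (4, 12) + (24, 30) = (19, 21)
  bit 2 = 1: acc = (19, 21) + (22, 2) = (6, 0)

7P = (6, 0)


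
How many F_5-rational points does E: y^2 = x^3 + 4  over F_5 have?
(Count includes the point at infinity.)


For each x in F_5, count y with y^2 = x^3 + 0 x + 4 mod 5:
  x = 0: RHS = 4, y in [2, 3]  -> 2 point(s)
  x = 1: RHS = 0, y in [0]  -> 1 point(s)
  x = 3: RHS = 1, y in [1, 4]  -> 2 point(s)
Affine points: 5. Add the point at infinity: total = 6.

#E(F_5) = 6


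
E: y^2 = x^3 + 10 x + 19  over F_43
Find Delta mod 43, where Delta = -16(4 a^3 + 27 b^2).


4 a^3 + 27 b^2 = 4*10^3 + 27*19^2 = 4000 + 9747 = 13747
Delta = -16 * (13747) = -219952
Delta mod 43 = 36

Delta = 36 (mod 43)


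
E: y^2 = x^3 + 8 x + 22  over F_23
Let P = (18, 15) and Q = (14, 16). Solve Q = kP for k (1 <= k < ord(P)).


Enumerate multiples of P until we hit Q = (14, 16):
  1P = (18, 15)
  2P = (14, 16)
Match found at i = 2.

k = 2


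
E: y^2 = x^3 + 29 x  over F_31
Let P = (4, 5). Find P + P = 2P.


Doubling: s = (3 x1^2 + a) / (2 y1)
s = (3*4^2 + 29) / (2*5) mod 31 = 17
x3 = s^2 - 2 x1 mod 31 = 17^2 - 2*4 = 2
y3 = s (x1 - x3) - y1 mod 31 = 17 * (4 - 2) - 5 = 29

2P = (2, 29)


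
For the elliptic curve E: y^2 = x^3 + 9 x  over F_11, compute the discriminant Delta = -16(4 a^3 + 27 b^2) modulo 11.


4 a^3 + 27 b^2 = 4*9^3 + 27*0^2 = 2916 + 0 = 2916
Delta = -16 * (2916) = -46656
Delta mod 11 = 6

Delta = 6 (mod 11)


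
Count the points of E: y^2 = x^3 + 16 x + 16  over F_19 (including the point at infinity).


For each x in F_19, count y with y^2 = x^3 + 16 x + 16 mod 19:
  x = 0: RHS = 16, y in [4, 15]  -> 2 point(s)
  x = 4: RHS = 11, y in [7, 12]  -> 2 point(s)
  x = 6: RHS = 5, y in [9, 10]  -> 2 point(s)
  x = 10: RHS = 17, y in [6, 13]  -> 2 point(s)
  x = 12: RHS = 17, y in [6, 13]  -> 2 point(s)
  x = 14: RHS = 1, y in [1, 18]  -> 2 point(s)
  x = 16: RHS = 17, y in [6, 13]  -> 2 point(s)
Affine points: 14. Add the point at infinity: total = 15.

#E(F_19) = 15


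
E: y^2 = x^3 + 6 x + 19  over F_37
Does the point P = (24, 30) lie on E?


Check whether y^2 = x^3 + 6 x + 19 (mod 37) for (x, y) = (24, 30).
LHS: y^2 = 30^2 mod 37 = 12
RHS: x^3 + 6 x + 19 = 24^3 + 6*24 + 19 mod 37 = 1
LHS != RHS

No, not on the curve


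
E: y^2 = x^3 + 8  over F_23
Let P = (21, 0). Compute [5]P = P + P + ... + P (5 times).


k = 5 = 101_2 (binary, LSB first: 101)
Double-and-add from P = (21, 0):
  bit 0 = 1: acc = O + (21, 0) = (21, 0)
  bit 1 = 0: acc unchanged = (21, 0)
  bit 2 = 1: acc = (21, 0) + O = (21, 0)

5P = (21, 0)


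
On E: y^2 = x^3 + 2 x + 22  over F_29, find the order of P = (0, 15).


Compute successive multiples of P until we hit O:
  1P = (0, 15)
  2P = (4, 6)
  3P = (21, 25)
  4P = (15, 11)
  5P = (20, 0)
  6P = (15, 18)
  7P = (21, 4)
  8P = (4, 23)
  ... (continuing to 10P)
  10P = O

ord(P) = 10


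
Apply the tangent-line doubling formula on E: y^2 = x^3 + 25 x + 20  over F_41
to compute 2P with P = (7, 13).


Doubling: s = (3 x1^2 + a) / (2 y1)
s = (3*7^2 + 25) / (2*13) mod 41 = 35
x3 = s^2 - 2 x1 mod 41 = 35^2 - 2*7 = 22
y3 = s (x1 - x3) - y1 mod 41 = 35 * (7 - 22) - 13 = 36

2P = (22, 36)


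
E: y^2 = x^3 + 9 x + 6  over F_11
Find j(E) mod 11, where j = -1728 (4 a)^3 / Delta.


Delta = -16(4 a^3 + 27 b^2) mod 11 = 8
-1728 * (4 a)^3 = -1728 * (4*9)^3 mod 11 = 6
j = 6 * 8^(-1) mod 11 = 9

j = 9 (mod 11)


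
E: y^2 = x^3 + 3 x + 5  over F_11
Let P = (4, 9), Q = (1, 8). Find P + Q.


P != Q, so use the chord formula.
s = (y2 - y1) / (x2 - x1) = (10) / (8) mod 11 = 4
x3 = s^2 - x1 - x2 mod 11 = 4^2 - 4 - 1 = 0
y3 = s (x1 - x3) - y1 mod 11 = 4 * (4 - 0) - 9 = 7

P + Q = (0, 7)


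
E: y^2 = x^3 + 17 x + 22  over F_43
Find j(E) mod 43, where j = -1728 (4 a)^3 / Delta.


Delta = -16(4 a^3 + 27 b^2) mod 43 = 5
-1728 * (4 a)^3 = -1728 * (4*17)^3 mod 43 = 1
j = 1 * 5^(-1) mod 43 = 26

j = 26 (mod 43)


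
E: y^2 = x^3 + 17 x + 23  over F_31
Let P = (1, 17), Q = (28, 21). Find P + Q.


P != Q, so use the chord formula.
s = (y2 - y1) / (x2 - x1) = (4) / (27) mod 31 = 30
x3 = s^2 - x1 - x2 mod 31 = 30^2 - 1 - 28 = 3
y3 = s (x1 - x3) - y1 mod 31 = 30 * (1 - 3) - 17 = 16

P + Q = (3, 16)


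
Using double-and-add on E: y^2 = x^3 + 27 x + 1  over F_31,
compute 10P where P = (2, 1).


k = 10 = 1010_2 (binary, LSB first: 0101)
Double-and-add from P = (2, 1):
  bit 0 = 0: acc unchanged = O
  bit 1 = 1: acc = O + (12, 21) = (12, 21)
  bit 2 = 0: acc unchanged = (12, 21)
  bit 3 = 1: acc = (12, 21) + (30, 2) = (17, 17)

10P = (17, 17)


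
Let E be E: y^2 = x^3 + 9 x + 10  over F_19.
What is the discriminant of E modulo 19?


4 a^3 + 27 b^2 = 4*9^3 + 27*10^2 = 2916 + 2700 = 5616
Delta = -16 * (5616) = -89856
Delta mod 19 = 14

Delta = 14 (mod 19)


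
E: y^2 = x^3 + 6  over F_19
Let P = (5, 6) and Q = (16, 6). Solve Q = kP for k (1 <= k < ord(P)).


Enumerate multiples of P until we hit Q = (16, 6):
  1P = (5, 6)
  2P = (16, 6)
Match found at i = 2.

k = 2


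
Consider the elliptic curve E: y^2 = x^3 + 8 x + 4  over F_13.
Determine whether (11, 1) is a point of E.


Check whether y^2 = x^3 + 8 x + 4 (mod 13) for (x, y) = (11, 1).
LHS: y^2 = 1^2 mod 13 = 1
RHS: x^3 + 8 x + 4 = 11^3 + 8*11 + 4 mod 13 = 6
LHS != RHS

No, not on the curve


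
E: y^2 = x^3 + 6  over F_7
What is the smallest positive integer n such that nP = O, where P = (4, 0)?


Compute successive multiples of P until we hit O:
  1P = (4, 0)
  2P = O

ord(P) = 2


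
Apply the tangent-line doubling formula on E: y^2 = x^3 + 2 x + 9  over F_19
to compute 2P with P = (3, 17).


Doubling: s = (3 x1^2 + a) / (2 y1)
s = (3*3^2 + 2) / (2*17) mod 19 = 7
x3 = s^2 - 2 x1 mod 19 = 7^2 - 2*3 = 5
y3 = s (x1 - x3) - y1 mod 19 = 7 * (3 - 5) - 17 = 7

2P = (5, 7)


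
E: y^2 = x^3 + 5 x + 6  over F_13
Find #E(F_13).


For each x in F_13, count y with y^2 = x^3 + 5 x + 6 mod 13:
  x = 1: RHS = 12, y in [5, 8]  -> 2 point(s)
  x = 3: RHS = 9, y in [3, 10]  -> 2 point(s)
  x = 4: RHS = 12, y in [5, 8]  -> 2 point(s)
  x = 5: RHS = 0, y in [0]  -> 1 point(s)
  x = 8: RHS = 12, y in [5, 8]  -> 2 point(s)
  x = 9: RHS = 0, y in [0]  -> 1 point(s)
  x = 10: RHS = 3, y in [4, 9]  -> 2 point(s)
  x = 11: RHS = 1, y in [1, 12]  -> 2 point(s)
  x = 12: RHS = 0, y in [0]  -> 1 point(s)
Affine points: 15. Add the point at infinity: total = 16.

#E(F_13) = 16


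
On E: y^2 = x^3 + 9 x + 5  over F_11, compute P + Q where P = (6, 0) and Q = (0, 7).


P != Q, so use the chord formula.
s = (y2 - y1) / (x2 - x1) = (7) / (5) mod 11 = 8
x3 = s^2 - x1 - x2 mod 11 = 8^2 - 6 - 0 = 3
y3 = s (x1 - x3) - y1 mod 11 = 8 * (6 - 3) - 0 = 2

P + Q = (3, 2)


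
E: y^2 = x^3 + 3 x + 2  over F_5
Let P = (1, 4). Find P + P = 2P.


Doubling: s = (3 x1^2 + a) / (2 y1)
s = (3*1^2 + 3) / (2*4) mod 5 = 2
x3 = s^2 - 2 x1 mod 5 = 2^2 - 2*1 = 2
y3 = s (x1 - x3) - y1 mod 5 = 2 * (1 - 2) - 4 = 4

2P = (2, 4)


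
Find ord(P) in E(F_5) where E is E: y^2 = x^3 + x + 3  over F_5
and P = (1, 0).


Compute successive multiples of P until we hit O:
  1P = (1, 0)
  2P = O

ord(P) = 2


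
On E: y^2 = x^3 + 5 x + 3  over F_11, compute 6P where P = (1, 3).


k = 6 = 110_2 (binary, LSB first: 011)
Double-and-add from P = (1, 3):
  bit 0 = 0: acc unchanged = O
  bit 1 = 1: acc = O + (1, 8) = (1, 8)
  bit 2 = 1: acc = (1, 8) + (1, 3) = O

6P = O


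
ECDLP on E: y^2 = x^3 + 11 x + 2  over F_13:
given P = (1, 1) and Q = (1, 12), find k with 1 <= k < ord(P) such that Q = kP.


Enumerate multiples of P until we hit Q = (1, 12):
  1P = (1, 1)
  2P = (8, 2)
  3P = (8, 11)
  4P = (1, 12)
Match found at i = 4.

k = 4


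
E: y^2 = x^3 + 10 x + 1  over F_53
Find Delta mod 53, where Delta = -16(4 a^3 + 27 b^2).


4 a^3 + 27 b^2 = 4*10^3 + 27*1^2 = 4000 + 27 = 4027
Delta = -16 * (4027) = -64432
Delta mod 53 = 16

Delta = 16 (mod 53)


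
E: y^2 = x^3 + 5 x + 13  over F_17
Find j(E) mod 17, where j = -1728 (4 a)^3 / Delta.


Delta = -16(4 a^3 + 27 b^2) mod 17 = 14
-1728 * (4 a)^3 = -1728 * (4*5)^3 mod 17 = 9
j = 9 * 14^(-1) mod 17 = 14

j = 14 (mod 17)


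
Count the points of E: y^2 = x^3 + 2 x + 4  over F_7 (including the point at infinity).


For each x in F_7, count y with y^2 = x^3 + 2 x + 4 mod 7:
  x = 0: RHS = 4, y in [2, 5]  -> 2 point(s)
  x = 1: RHS = 0, y in [0]  -> 1 point(s)
  x = 2: RHS = 2, y in [3, 4]  -> 2 point(s)
  x = 3: RHS = 2, y in [3, 4]  -> 2 point(s)
  x = 6: RHS = 1, y in [1, 6]  -> 2 point(s)
Affine points: 9. Add the point at infinity: total = 10.

#E(F_7) = 10


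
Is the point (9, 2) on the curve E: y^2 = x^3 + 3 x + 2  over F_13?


Check whether y^2 = x^3 + 3 x + 2 (mod 13) for (x, y) = (9, 2).
LHS: y^2 = 2^2 mod 13 = 4
RHS: x^3 + 3 x + 2 = 9^3 + 3*9 + 2 mod 13 = 4
LHS = RHS

Yes, on the curve


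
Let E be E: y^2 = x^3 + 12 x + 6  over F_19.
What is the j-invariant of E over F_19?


Delta = -16(4 a^3 + 27 b^2) mod 19 = 16
-1728 * (4 a)^3 = -1728 * (4*12)^3 mod 19 = 12
j = 12 * 16^(-1) mod 19 = 15

j = 15 (mod 19)


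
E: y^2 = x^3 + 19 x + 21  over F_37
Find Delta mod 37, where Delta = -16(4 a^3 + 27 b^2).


4 a^3 + 27 b^2 = 4*19^3 + 27*21^2 = 27436 + 11907 = 39343
Delta = -16 * (39343) = -629488
Delta mod 37 = 30

Delta = 30 (mod 37)


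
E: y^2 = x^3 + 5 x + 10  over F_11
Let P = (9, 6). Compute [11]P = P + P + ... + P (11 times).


k = 11 = 1011_2 (binary, LSB first: 1101)
Double-and-add from P = (9, 6):
  bit 0 = 1: acc = O + (9, 6) = (9, 6)
  bit 1 = 1: acc = (9, 6) + (7, 6) = (6, 5)
  bit 2 = 0: acc unchanged = (6, 5)
  bit 3 = 1: acc = (6, 5) + (10, 9) = (7, 5)

11P = (7, 5)


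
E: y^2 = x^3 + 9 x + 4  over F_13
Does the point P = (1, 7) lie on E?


Check whether y^2 = x^3 + 9 x + 4 (mod 13) for (x, y) = (1, 7).
LHS: y^2 = 7^2 mod 13 = 10
RHS: x^3 + 9 x + 4 = 1^3 + 9*1 + 4 mod 13 = 1
LHS != RHS

No, not on the curve


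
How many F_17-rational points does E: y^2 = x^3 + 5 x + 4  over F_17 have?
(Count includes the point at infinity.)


For each x in F_17, count y with y^2 = x^3 + 5 x + 4 mod 17:
  x = 0: RHS = 4, y in [2, 15]  -> 2 point(s)
  x = 5: RHS = 1, y in [1, 16]  -> 2 point(s)
  x = 7: RHS = 8, y in [5, 12]  -> 2 point(s)
  x = 9: RHS = 13, y in [8, 9]  -> 2 point(s)
  x = 10: RHS = 0, y in [0]  -> 1 point(s)
  x = 11: RHS = 13, y in [8, 9]  -> 2 point(s)
  x = 14: RHS = 13, y in [8, 9]  -> 2 point(s)
  x = 16: RHS = 15, y in [7, 10]  -> 2 point(s)
Affine points: 15. Add the point at infinity: total = 16.

#E(F_17) = 16


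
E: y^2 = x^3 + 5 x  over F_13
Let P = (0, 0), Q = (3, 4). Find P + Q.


P != Q, so use the chord formula.
s = (y2 - y1) / (x2 - x1) = (4) / (3) mod 13 = 10
x3 = s^2 - x1 - x2 mod 13 = 10^2 - 0 - 3 = 6
y3 = s (x1 - x3) - y1 mod 13 = 10 * (0 - 6) - 0 = 5

P + Q = (6, 5)


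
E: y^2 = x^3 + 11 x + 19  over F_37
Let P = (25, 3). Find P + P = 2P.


Doubling: s = (3 x1^2 + a) / (2 y1)
s = (3*25^2 + 11) / (2*3) mod 37 = 6
x3 = s^2 - 2 x1 mod 37 = 6^2 - 2*25 = 23
y3 = s (x1 - x3) - y1 mod 37 = 6 * (25 - 23) - 3 = 9

2P = (23, 9)


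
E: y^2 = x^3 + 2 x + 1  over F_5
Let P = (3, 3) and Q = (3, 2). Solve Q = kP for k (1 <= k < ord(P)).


Enumerate multiples of P until we hit Q = (3, 2):
  1P = (3, 3)
  2P = (0, 4)
  3P = (1, 3)
  4P = (1, 2)
  5P = (0, 1)
  6P = (3, 2)
Match found at i = 6.

k = 6


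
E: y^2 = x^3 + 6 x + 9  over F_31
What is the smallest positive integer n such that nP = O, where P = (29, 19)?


Compute successive multiples of P until we hit O:
  1P = (29, 19)
  2P = (22, 30)
  3P = (16, 27)
  4P = (26, 3)
  5P = (1, 27)
  6P = (15, 8)
  7P = (27, 18)
  8P = (14, 4)
  ... (continuing to 37P)
  37P = O

ord(P) = 37


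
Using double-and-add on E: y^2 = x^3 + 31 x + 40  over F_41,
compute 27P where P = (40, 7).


k = 27 = 11011_2 (binary, LSB first: 11011)
Double-and-add from P = (40, 7):
  bit 0 = 1: acc = O + (40, 7) = (40, 7)
  bit 1 = 1: acc = (40, 7) + (33, 10) = (5, 19)
  bit 2 = 0: acc unchanged = (5, 19)
  bit 3 = 1: acc = (5, 19) + (16, 32) = (38, 24)
  bit 4 = 1: acc = (38, 24) + (32, 4) = (14, 15)

27P = (14, 15)


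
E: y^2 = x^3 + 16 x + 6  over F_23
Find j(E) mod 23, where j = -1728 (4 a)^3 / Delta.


Delta = -16(4 a^3 + 27 b^2) mod 23 = 6
-1728 * (4 a)^3 = -1728 * (4*16)^3 mod 23 = 7
j = 7 * 6^(-1) mod 23 = 5

j = 5 (mod 23)


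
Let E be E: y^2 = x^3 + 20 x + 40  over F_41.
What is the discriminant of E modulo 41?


4 a^3 + 27 b^2 = 4*20^3 + 27*40^2 = 32000 + 43200 = 75200
Delta = -16 * (75200) = -1203200
Delta mod 41 = 27

Delta = 27 (mod 41)


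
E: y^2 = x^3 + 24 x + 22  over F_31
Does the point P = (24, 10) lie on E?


Check whether y^2 = x^3 + 24 x + 22 (mod 31) for (x, y) = (24, 10).
LHS: y^2 = 10^2 mod 31 = 7
RHS: x^3 + 24 x + 22 = 24^3 + 24*24 + 22 mod 31 = 7
LHS = RHS

Yes, on the curve


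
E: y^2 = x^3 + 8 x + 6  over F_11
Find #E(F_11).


For each x in F_11, count y with y^2 = x^3 + 8 x + 6 mod 11:
  x = 1: RHS = 4, y in [2, 9]  -> 2 point(s)
  x = 4: RHS = 3, y in [5, 6]  -> 2 point(s)
  x = 7: RHS = 9, y in [3, 8]  -> 2 point(s)
  x = 9: RHS = 4, y in [2, 9]  -> 2 point(s)
Affine points: 8. Add the point at infinity: total = 9.

#E(F_11) = 9


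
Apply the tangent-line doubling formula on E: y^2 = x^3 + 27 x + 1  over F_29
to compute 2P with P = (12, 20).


Doubling: s = (3 x1^2 + a) / (2 y1)
s = (3*12^2 + 27) / (2*20) mod 29 = 18
x3 = s^2 - 2 x1 mod 29 = 18^2 - 2*12 = 10
y3 = s (x1 - x3) - y1 mod 29 = 18 * (12 - 10) - 20 = 16

2P = (10, 16)


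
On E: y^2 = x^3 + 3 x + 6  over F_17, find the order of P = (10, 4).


Compute successive multiples of P until we hit O:
  1P = (10, 4)
  2P = (16, 11)
  3P = (7, 8)
  4P = (15, 14)
  5P = (13, 7)
  6P = (12, 11)
  7P = (3, 12)
  8P = (6, 6)
  ... (continuing to 21P)
  21P = O

ord(P) = 21


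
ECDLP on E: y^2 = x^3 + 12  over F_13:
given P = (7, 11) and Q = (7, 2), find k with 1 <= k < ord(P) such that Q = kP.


Enumerate multiples of P until we hit Q = (7, 2):
  1P = (7, 11)
  2P = (0, 8)
  3P = (3, 0)
  4P = (0, 5)
  5P = (7, 2)
Match found at i = 5.

k = 5


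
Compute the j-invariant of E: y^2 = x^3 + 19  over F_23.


Delta = -16(4 a^3 + 27 b^2) mod 23 = 11
-1728 * (4 a)^3 = -1728 * (4*0)^3 mod 23 = 0
j = 0 * 11^(-1) mod 23 = 0

j = 0 (mod 23)


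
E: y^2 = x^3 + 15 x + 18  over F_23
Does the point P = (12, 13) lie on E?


Check whether y^2 = x^3 + 15 x + 18 (mod 23) for (x, y) = (12, 13).
LHS: y^2 = 13^2 mod 23 = 8
RHS: x^3 + 15 x + 18 = 12^3 + 15*12 + 18 mod 23 = 17
LHS != RHS

No, not on the curve


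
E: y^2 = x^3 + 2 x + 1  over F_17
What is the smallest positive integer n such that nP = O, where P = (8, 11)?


Compute successive multiples of P until we hit O:
  1P = (8, 11)
  2P = (5, 0)
  3P = (8, 6)
  4P = O

ord(P) = 4


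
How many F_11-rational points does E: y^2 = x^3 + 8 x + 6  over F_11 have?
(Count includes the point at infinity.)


For each x in F_11, count y with y^2 = x^3 + 8 x + 6 mod 11:
  x = 1: RHS = 4, y in [2, 9]  -> 2 point(s)
  x = 4: RHS = 3, y in [5, 6]  -> 2 point(s)
  x = 7: RHS = 9, y in [3, 8]  -> 2 point(s)
  x = 9: RHS = 4, y in [2, 9]  -> 2 point(s)
Affine points: 8. Add the point at infinity: total = 9.

#E(F_11) = 9


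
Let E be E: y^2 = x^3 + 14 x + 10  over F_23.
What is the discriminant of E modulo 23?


4 a^3 + 27 b^2 = 4*14^3 + 27*10^2 = 10976 + 2700 = 13676
Delta = -16 * (13676) = -218816
Delta mod 23 = 6

Delta = 6 (mod 23)


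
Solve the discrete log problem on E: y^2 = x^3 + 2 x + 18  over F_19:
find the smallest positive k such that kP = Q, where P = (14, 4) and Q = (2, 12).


Enumerate multiples of P until we hit Q = (2, 12):
  1P = (14, 4)
  2P = (2, 7)
  3P = (9, 9)
  4P = (16, 17)
  5P = (17, 5)
  6P = (5, 18)
  7P = (5, 1)
  8P = (17, 14)
  9P = (16, 2)
  10P = (9, 10)
  11P = (2, 12)
Match found at i = 11.

k = 11


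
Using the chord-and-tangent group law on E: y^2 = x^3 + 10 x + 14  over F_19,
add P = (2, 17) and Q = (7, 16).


P != Q, so use the chord formula.
s = (y2 - y1) / (x2 - x1) = (18) / (5) mod 19 = 15
x3 = s^2 - x1 - x2 mod 19 = 15^2 - 2 - 7 = 7
y3 = s (x1 - x3) - y1 mod 19 = 15 * (2 - 7) - 17 = 3

P + Q = (7, 3)


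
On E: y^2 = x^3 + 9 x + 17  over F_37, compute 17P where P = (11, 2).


k = 17 = 10001_2 (binary, LSB first: 10001)
Double-and-add from P = (11, 2):
  bit 0 = 1: acc = O + (11, 2) = (11, 2)
  bit 1 = 0: acc unchanged = (11, 2)
  bit 2 = 0: acc unchanged = (11, 2)
  bit 3 = 0: acc unchanged = (11, 2)
  bit 4 = 1: acc = (11, 2) + (24, 16) = (36, 28)

17P = (36, 28)


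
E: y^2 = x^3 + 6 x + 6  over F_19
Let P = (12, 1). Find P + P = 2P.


Doubling: s = (3 x1^2 + a) / (2 y1)
s = (3*12^2 + 6) / (2*1) mod 19 = 10
x3 = s^2 - 2 x1 mod 19 = 10^2 - 2*12 = 0
y3 = s (x1 - x3) - y1 mod 19 = 10 * (12 - 0) - 1 = 5

2P = (0, 5)


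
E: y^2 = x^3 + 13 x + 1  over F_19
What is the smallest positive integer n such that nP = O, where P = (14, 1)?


Compute successive multiples of P until we hit O:
  1P = (14, 1)
  2P = (8, 16)
  3P = (8, 3)
  4P = (14, 18)
  5P = O

ord(P) = 5


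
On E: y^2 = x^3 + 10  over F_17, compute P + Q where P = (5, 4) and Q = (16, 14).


P != Q, so use the chord formula.
s = (y2 - y1) / (x2 - x1) = (10) / (11) mod 17 = 4
x3 = s^2 - x1 - x2 mod 17 = 4^2 - 5 - 16 = 12
y3 = s (x1 - x3) - y1 mod 17 = 4 * (5 - 12) - 4 = 2

P + Q = (12, 2)


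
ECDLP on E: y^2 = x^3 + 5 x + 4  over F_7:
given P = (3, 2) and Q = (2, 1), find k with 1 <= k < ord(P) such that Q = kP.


Enumerate multiples of P until we hit Q = (2, 1):
  1P = (3, 2)
  2P = (2, 6)
  3P = (4, 2)
  4P = (0, 5)
  5P = (5, 0)
  6P = (0, 2)
  7P = (4, 5)
  8P = (2, 1)
Match found at i = 8.

k = 8


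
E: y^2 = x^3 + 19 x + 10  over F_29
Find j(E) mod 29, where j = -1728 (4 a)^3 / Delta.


Delta = -16(4 a^3 + 27 b^2) mod 29 = 7
-1728 * (4 a)^3 = -1728 * (4*19)^3 mod 29 = 7
j = 7 * 7^(-1) mod 29 = 1

j = 1 (mod 29)


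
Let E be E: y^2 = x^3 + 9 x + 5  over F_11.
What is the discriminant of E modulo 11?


4 a^3 + 27 b^2 = 4*9^3 + 27*5^2 = 2916 + 675 = 3591
Delta = -16 * (3591) = -57456
Delta mod 11 = 8

Delta = 8 (mod 11)


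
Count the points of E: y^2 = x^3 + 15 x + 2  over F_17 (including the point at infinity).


For each x in F_17, count y with y^2 = x^3 + 15 x + 2 mod 17:
  x = 0: RHS = 2, y in [6, 11]  -> 2 point(s)
  x = 1: RHS = 1, y in [1, 16]  -> 2 point(s)
  x = 5: RHS = 15, y in [7, 10]  -> 2 point(s)
  x = 6: RHS = 2, y in [6, 11]  -> 2 point(s)
  x = 7: RHS = 8, y in [5, 12]  -> 2 point(s)
  x = 9: RHS = 16, y in [4, 13]  -> 2 point(s)
  x = 10: RHS = 13, y in [8, 9]  -> 2 point(s)
  x = 11: RHS = 2, y in [6, 11]  -> 2 point(s)
  x = 14: RHS = 15, y in [7, 10]  -> 2 point(s)
  x = 15: RHS = 15, y in [7, 10]  -> 2 point(s)
Affine points: 20. Add the point at infinity: total = 21.

#E(F_17) = 21


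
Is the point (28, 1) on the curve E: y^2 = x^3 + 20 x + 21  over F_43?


Check whether y^2 = x^3 + 20 x + 21 (mod 43) for (x, y) = (28, 1).
LHS: y^2 = 1^2 mod 43 = 1
RHS: x^3 + 20 x + 21 = 28^3 + 20*28 + 21 mod 43 = 1
LHS = RHS

Yes, on the curve


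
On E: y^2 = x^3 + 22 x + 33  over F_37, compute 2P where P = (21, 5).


Doubling: s = (3 x1^2 + a) / (2 y1)
s = (3*21^2 + 22) / (2*5) mod 37 = 5
x3 = s^2 - 2 x1 mod 37 = 5^2 - 2*21 = 20
y3 = s (x1 - x3) - y1 mod 37 = 5 * (21 - 20) - 5 = 0

2P = (20, 0)


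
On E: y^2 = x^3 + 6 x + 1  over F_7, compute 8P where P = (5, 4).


k = 8 = 1000_2 (binary, LSB first: 0001)
Double-and-add from P = (5, 4):
  bit 0 = 0: acc unchanged = O
  bit 1 = 0: acc unchanged = O
  bit 2 = 0: acc unchanged = O
  bit 3 = 1: acc = O + (3, 2) = (3, 2)

8P = (3, 2)


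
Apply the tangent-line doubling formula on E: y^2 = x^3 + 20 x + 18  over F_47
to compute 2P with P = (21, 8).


Doubling: s = (3 x1^2 + a) / (2 y1)
s = (3*21^2 + 20) / (2*8) mod 47 = 34
x3 = s^2 - 2 x1 mod 47 = 34^2 - 2*21 = 33
y3 = s (x1 - x3) - y1 mod 47 = 34 * (21 - 33) - 8 = 7

2P = (33, 7)


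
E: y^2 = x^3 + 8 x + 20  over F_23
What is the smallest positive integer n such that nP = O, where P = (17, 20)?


Compute successive multiples of P until we hit O:
  1P = (17, 20)
  2P = (5, 1)
  3P = (19, 19)
  4P = (16, 14)
  5P = (3, 18)
  6P = (11, 17)
  7P = (1, 11)
  8P = (9, 19)
  ... (continuing to 27P)
  27P = O

ord(P) = 27


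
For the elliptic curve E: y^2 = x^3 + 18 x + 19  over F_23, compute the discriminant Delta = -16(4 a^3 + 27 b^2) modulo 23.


4 a^3 + 27 b^2 = 4*18^3 + 27*19^2 = 23328 + 9747 = 33075
Delta = -16 * (33075) = -529200
Delta mod 23 = 7

Delta = 7 (mod 23)


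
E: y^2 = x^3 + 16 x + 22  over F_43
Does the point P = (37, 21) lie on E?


Check whether y^2 = x^3 + 16 x + 22 (mod 43) for (x, y) = (37, 21).
LHS: y^2 = 21^2 mod 43 = 11
RHS: x^3 + 16 x + 22 = 37^3 + 16*37 + 22 mod 43 = 11
LHS = RHS

Yes, on the curve


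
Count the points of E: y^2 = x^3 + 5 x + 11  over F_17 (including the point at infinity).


For each x in F_17, count y with y^2 = x^3 + 5 x + 11 mod 17:
  x = 1: RHS = 0, y in [0]  -> 1 point(s)
  x = 3: RHS = 2, y in [6, 11]  -> 2 point(s)
  x = 5: RHS = 8, y in [5, 12]  -> 2 point(s)
  x = 6: RHS = 2, y in [6, 11]  -> 2 point(s)
  x = 7: RHS = 15, y in [7, 10]  -> 2 point(s)
  x = 8: RHS = 2, y in [6, 11]  -> 2 point(s)
Affine points: 11. Add the point at infinity: total = 12.

#E(F_17) = 12


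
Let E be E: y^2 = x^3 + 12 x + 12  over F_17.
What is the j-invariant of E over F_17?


Delta = -16(4 a^3 + 27 b^2) mod 17 = 5
-1728 * (4 a)^3 = -1728 * (4*12)^3 mod 17 = 8
j = 8 * 5^(-1) mod 17 = 5

j = 5 (mod 17)


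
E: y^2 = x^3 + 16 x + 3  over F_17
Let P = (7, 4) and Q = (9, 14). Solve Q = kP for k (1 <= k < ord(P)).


Enumerate multiples of P until we hit Q = (9, 14):
  1P = (7, 4)
  2P = (12, 11)
  3P = (2, 3)
  4P = (6, 3)
  5P = (5, 15)
  6P = (14, 9)
  7P = (9, 14)
Match found at i = 7.

k = 7


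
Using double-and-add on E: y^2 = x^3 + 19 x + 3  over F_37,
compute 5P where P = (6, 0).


k = 5 = 101_2 (binary, LSB first: 101)
Double-and-add from P = (6, 0):
  bit 0 = 1: acc = O + (6, 0) = (6, 0)
  bit 1 = 0: acc unchanged = (6, 0)
  bit 2 = 1: acc = (6, 0) + O = (6, 0)

5P = (6, 0)


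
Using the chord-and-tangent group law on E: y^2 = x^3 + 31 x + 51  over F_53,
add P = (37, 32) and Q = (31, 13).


P != Q, so use the chord formula.
s = (y2 - y1) / (x2 - x1) = (34) / (47) mod 53 = 12
x3 = s^2 - x1 - x2 mod 53 = 12^2 - 37 - 31 = 23
y3 = s (x1 - x3) - y1 mod 53 = 12 * (37 - 23) - 32 = 30

P + Q = (23, 30)


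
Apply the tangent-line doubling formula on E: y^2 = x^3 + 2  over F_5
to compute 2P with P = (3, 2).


Doubling: s = (3 x1^2 + a) / (2 y1)
s = (3*3^2 + 0) / (2*2) mod 5 = 3
x3 = s^2 - 2 x1 mod 5 = 3^2 - 2*3 = 3
y3 = s (x1 - x3) - y1 mod 5 = 3 * (3 - 3) - 2 = 3

2P = (3, 3)


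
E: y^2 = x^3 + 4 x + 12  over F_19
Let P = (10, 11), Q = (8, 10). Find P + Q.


P != Q, so use the chord formula.
s = (y2 - y1) / (x2 - x1) = (18) / (17) mod 19 = 10
x3 = s^2 - x1 - x2 mod 19 = 10^2 - 10 - 8 = 6
y3 = s (x1 - x3) - y1 mod 19 = 10 * (10 - 6) - 11 = 10

P + Q = (6, 10)


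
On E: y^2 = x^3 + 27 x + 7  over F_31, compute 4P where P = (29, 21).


k = 4 = 100_2 (binary, LSB first: 001)
Double-and-add from P = (29, 21):
  bit 0 = 0: acc unchanged = O
  bit 1 = 0: acc unchanged = O
  bit 2 = 1: acc = O + (1, 29) = (1, 29)

4P = (1, 29)


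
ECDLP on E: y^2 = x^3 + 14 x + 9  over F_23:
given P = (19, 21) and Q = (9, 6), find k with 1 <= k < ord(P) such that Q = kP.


Enumerate multiples of P until we hit Q = (9, 6):
  1P = (19, 21)
  2P = (1, 22)
  3P = (15, 12)
  4P = (7, 6)
  5P = (0, 20)
  6P = (17, 13)
  7P = (3, 20)
  8P = (9, 17)
  9P = (20, 20)
  10P = (8, 14)
  11P = (8, 9)
  12P = (20, 3)
  13P = (9, 6)
Match found at i = 13.

k = 13


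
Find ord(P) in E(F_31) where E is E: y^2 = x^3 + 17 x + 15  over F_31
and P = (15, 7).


Compute successive multiples of P until we hit O:
  1P = (15, 7)
  2P = (11, 18)
  3P = (30, 11)
  4P = (19, 25)
  5P = (25, 10)
  6P = (10, 10)
  7P = (20, 27)
  8P = (12, 5)
  ... (continuing to 34P)
  34P = O

ord(P) = 34


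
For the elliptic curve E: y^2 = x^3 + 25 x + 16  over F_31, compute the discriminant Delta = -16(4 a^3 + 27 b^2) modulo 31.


4 a^3 + 27 b^2 = 4*25^3 + 27*16^2 = 62500 + 6912 = 69412
Delta = -16 * (69412) = -1110592
Delta mod 31 = 14

Delta = 14 (mod 31)


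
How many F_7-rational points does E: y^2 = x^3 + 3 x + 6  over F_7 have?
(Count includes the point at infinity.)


For each x in F_7, count y with y^2 = x^3 + 3 x + 6 mod 7:
  x = 3: RHS = 0, y in [0]  -> 1 point(s)
  x = 6: RHS = 2, y in [3, 4]  -> 2 point(s)
Affine points: 3. Add the point at infinity: total = 4.

#E(F_7) = 4


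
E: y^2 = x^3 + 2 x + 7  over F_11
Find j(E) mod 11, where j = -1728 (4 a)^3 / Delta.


Delta = -16(4 a^3 + 27 b^2) mod 11 = 1
-1728 * (4 a)^3 = -1728 * (4*2)^3 mod 11 = 5
j = 5 * 1^(-1) mod 11 = 5

j = 5 (mod 11)


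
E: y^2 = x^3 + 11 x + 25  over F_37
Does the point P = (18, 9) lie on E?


Check whether y^2 = x^3 + 11 x + 25 (mod 37) for (x, y) = (18, 9).
LHS: y^2 = 9^2 mod 37 = 7
RHS: x^3 + 11 x + 25 = 18^3 + 11*18 + 25 mod 37 = 24
LHS != RHS

No, not on the curve


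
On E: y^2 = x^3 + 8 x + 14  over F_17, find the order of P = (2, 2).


Compute successive multiples of P until we hit O:
  1P = (2, 2)
  2P = (4, 5)
  3P = (9, 13)
  4P = (5, 3)
  5P = (12, 6)
  6P = (12, 11)
  7P = (5, 14)
  8P = (9, 4)
  ... (continuing to 11P)
  11P = O

ord(P) = 11


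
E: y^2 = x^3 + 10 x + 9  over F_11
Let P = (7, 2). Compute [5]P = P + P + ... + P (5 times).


k = 5 = 101_2 (binary, LSB first: 101)
Double-and-add from P = (7, 2):
  bit 0 = 1: acc = O + (7, 2) = (7, 2)
  bit 1 = 0: acc unchanged = (7, 2)
  bit 2 = 1: acc = (7, 2) + (3, 0) = (4, 5)

5P = (4, 5)


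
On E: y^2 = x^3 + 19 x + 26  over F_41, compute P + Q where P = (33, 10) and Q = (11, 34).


P != Q, so use the chord formula.
s = (y2 - y1) / (x2 - x1) = (24) / (19) mod 41 = 25
x3 = s^2 - x1 - x2 mod 41 = 25^2 - 33 - 11 = 7
y3 = s (x1 - x3) - y1 mod 41 = 25 * (33 - 7) - 10 = 25

P + Q = (7, 25)


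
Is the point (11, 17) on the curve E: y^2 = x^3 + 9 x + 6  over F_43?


Check whether y^2 = x^3 + 9 x + 6 (mod 43) for (x, y) = (11, 17).
LHS: y^2 = 17^2 mod 43 = 31
RHS: x^3 + 9 x + 6 = 11^3 + 9*11 + 6 mod 43 = 17
LHS != RHS

No, not on the curve


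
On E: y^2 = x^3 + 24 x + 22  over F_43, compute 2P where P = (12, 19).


Doubling: s = (3 x1^2 + a) / (2 y1)
s = (3*12^2 + 24) / (2*19) mod 43 = 12
x3 = s^2 - 2 x1 mod 43 = 12^2 - 2*12 = 34
y3 = s (x1 - x3) - y1 mod 43 = 12 * (12 - 34) - 19 = 18

2P = (34, 18)


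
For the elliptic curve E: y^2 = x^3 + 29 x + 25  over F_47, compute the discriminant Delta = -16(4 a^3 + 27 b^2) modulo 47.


4 a^3 + 27 b^2 = 4*29^3 + 27*25^2 = 97556 + 16875 = 114431
Delta = -16 * (114431) = -1830896
Delta mod 47 = 36

Delta = 36 (mod 47)


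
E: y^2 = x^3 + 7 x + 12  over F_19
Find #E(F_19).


For each x in F_19, count y with y^2 = x^3 + 7 x + 12 mod 19:
  x = 1: RHS = 1, y in [1, 18]  -> 2 point(s)
  x = 4: RHS = 9, y in [3, 16]  -> 2 point(s)
  x = 5: RHS = 1, y in [1, 18]  -> 2 point(s)
  x = 6: RHS = 4, y in [2, 17]  -> 2 point(s)
  x = 7: RHS = 5, y in [9, 10]  -> 2 point(s)
  x = 9: RHS = 6, y in [5, 14]  -> 2 point(s)
  x = 12: RHS = 0, y in [0]  -> 1 point(s)
  x = 13: RHS = 1, y in [1, 18]  -> 2 point(s)
  x = 14: RHS = 4, y in [2, 17]  -> 2 point(s)
  x = 17: RHS = 9, y in [3, 16]  -> 2 point(s)
  x = 18: RHS = 4, y in [2, 17]  -> 2 point(s)
Affine points: 21. Add the point at infinity: total = 22.

#E(F_19) = 22


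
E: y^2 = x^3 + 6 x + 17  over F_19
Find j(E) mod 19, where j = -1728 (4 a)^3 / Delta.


Delta = -16(4 a^3 + 27 b^2) mod 19 = 9
-1728 * (4 a)^3 = -1728 * (4*6)^3 mod 19 = 11
j = 11 * 9^(-1) mod 19 = 16

j = 16 (mod 19)


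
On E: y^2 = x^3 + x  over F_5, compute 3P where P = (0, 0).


k = 3 = 11_2 (binary, LSB first: 11)
Double-and-add from P = (0, 0):
  bit 0 = 1: acc = O + (0, 0) = (0, 0)
  bit 1 = 1: acc = (0, 0) + O = (0, 0)

3P = (0, 0)


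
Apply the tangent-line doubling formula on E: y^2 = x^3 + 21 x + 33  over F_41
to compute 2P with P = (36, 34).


Doubling: s = (3 x1^2 + a) / (2 y1)
s = (3*36^2 + 21) / (2*34) mod 41 = 40
x3 = s^2 - 2 x1 mod 41 = 40^2 - 2*36 = 11
y3 = s (x1 - x3) - y1 mod 41 = 40 * (36 - 11) - 34 = 23

2P = (11, 23)


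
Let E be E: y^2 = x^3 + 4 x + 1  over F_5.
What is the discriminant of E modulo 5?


4 a^3 + 27 b^2 = 4*4^3 + 27*1^2 = 256 + 27 = 283
Delta = -16 * (283) = -4528
Delta mod 5 = 2

Delta = 2 (mod 5)


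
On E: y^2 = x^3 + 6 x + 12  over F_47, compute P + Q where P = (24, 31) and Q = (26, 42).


P != Q, so use the chord formula.
s = (y2 - y1) / (x2 - x1) = (11) / (2) mod 47 = 29
x3 = s^2 - x1 - x2 mod 47 = 29^2 - 24 - 26 = 39
y3 = s (x1 - x3) - y1 mod 47 = 29 * (24 - 39) - 31 = 4

P + Q = (39, 4)


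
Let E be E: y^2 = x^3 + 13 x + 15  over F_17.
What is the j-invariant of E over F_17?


Delta = -16(4 a^3 + 27 b^2) mod 17 = 5
-1728 * (4 a)^3 = -1728 * (4*13)^3 mod 17 = 6
j = 6 * 5^(-1) mod 17 = 8

j = 8 (mod 17)


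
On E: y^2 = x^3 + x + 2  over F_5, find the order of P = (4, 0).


Compute successive multiples of P until we hit O:
  1P = (4, 0)
  2P = O

ord(P) = 2


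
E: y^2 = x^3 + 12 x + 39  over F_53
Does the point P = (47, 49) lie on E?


Check whether y^2 = x^3 + 12 x + 39 (mod 53) for (x, y) = (47, 49).
LHS: y^2 = 49^2 mod 53 = 16
RHS: x^3 + 12 x + 39 = 47^3 + 12*47 + 39 mod 53 = 16
LHS = RHS

Yes, on the curve


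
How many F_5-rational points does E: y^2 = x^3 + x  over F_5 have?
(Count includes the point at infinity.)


For each x in F_5, count y with y^2 = x^3 + 1 x + 0 mod 5:
  x = 0: RHS = 0, y in [0]  -> 1 point(s)
  x = 2: RHS = 0, y in [0]  -> 1 point(s)
  x = 3: RHS = 0, y in [0]  -> 1 point(s)
Affine points: 3. Add the point at infinity: total = 4.

#E(F_5) = 4
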